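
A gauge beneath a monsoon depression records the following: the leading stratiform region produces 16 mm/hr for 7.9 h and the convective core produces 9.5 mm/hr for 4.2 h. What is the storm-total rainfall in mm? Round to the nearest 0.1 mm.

total ≈ 166.3 mm

Total = Σ Rᵢ Δtᵢ = 16 × 7.9 + 9.5 × 4.2
      = 126.4 + 39.9 = 166.3 mm.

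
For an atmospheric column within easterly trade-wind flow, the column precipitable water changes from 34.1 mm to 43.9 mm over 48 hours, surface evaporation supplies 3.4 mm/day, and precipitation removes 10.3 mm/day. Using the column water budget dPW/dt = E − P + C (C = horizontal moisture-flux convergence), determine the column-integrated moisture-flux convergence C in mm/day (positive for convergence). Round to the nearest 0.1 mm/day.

C ≈ 11.8 mm/day

dPW/dt = (43.9 − 34.1) mm / (48/24 day) = +4.900 mm/day.
C = dPW/dt − E + P = (+4.900) − 3.4 + 10.3 = 11.8 mm/day.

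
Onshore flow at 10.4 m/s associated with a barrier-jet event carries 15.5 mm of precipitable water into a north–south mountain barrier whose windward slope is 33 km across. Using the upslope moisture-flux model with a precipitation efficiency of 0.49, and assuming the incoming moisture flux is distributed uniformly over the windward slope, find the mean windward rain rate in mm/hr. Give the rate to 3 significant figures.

Incoming column moisture flux per unit ridge length: F = V × PW = 10.4 × 15.5 = 161.2 mm·m/s.
Spread over the 33 km slope with efficiency ε = 0.49: R = ε·F/W = 0.49 × 161.2 / 33000 m = 2.394e-03 mm/s.
R = 2.394e-03 × 3600 = 8.62 mm/hr.

R ≈ 8.62 mm/hr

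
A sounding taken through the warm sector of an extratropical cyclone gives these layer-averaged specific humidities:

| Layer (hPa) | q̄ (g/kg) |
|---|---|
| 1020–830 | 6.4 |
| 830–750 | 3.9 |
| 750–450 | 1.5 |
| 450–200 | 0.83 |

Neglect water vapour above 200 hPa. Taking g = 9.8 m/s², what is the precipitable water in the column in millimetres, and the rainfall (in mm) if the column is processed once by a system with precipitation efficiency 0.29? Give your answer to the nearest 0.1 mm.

PW ≈ 22.3 mm; rainfall ≈ 6.5 mm

Precipitable water is the column-integrated vapour mass per unit area: PW = (1/g) Σ q̄ Δp, with q in kg/kg and Δp in Pa (1 kg/m² of water = 1 mm).
Layer 1020–830 hPa: Δp = 190 hPa = 19000 Pa, q̄ = 0.0064 kg/kg → 0.0064 × 19000 / 9.8 = 12.41 mm
Layer 830–750 hPa: Δp = 80 hPa = 8000 Pa, q̄ = 0.0039 kg/kg → 0.0039 × 8000 / 9.8 = 3.18 mm
Layer 750–450 hPa: Δp = 300 hPa = 30000 Pa, q̄ = 0.0015 kg/kg → 0.0015 × 30000 / 9.8 = 4.59 mm
Layer 450–200 hPa: Δp = 250 hPa = 25000 Pa, q̄ = 0.00083 kg/kg → 0.00083 × 25000 / 9.8 = 2.12 mm
PW = 12.41 + 3.18 + 4.59 + 2.12 = 22.30 ≈ 22.3 mm.
Rainfall = ε × PW = 0.29 × 22.3 = 6.5 mm.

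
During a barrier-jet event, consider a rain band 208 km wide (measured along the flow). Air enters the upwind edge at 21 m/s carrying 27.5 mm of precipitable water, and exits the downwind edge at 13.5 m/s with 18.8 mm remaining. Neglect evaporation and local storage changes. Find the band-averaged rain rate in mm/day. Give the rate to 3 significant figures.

Column moisture flux per unit crosswind length is F = V × PW.
Inflow: F_in = 21 × 27.5 = 577.5 mm·m/s
Outflow: F_out = 13.5 × 18.8 = 253.8 mm·m/s
Steady-state rate R = (F_in − F_out)/L = (577.5 − 253.8) / 208000 m = 1.556e-03 mm/s.
R = 1.556e-03 × 3600 × 24 = 134 mm/day.

R ≈ 134 mm/day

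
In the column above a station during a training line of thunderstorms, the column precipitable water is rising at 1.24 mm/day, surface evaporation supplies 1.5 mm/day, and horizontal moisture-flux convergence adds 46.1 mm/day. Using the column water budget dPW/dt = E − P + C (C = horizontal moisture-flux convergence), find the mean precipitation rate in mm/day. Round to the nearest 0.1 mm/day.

dPW/dt = +1.24 mm/day.
P = E + C − dPW/dt = 1.5 + (46.1) − (+1.24) = 46.4 mm/day.

P ≈ 46.4 mm/day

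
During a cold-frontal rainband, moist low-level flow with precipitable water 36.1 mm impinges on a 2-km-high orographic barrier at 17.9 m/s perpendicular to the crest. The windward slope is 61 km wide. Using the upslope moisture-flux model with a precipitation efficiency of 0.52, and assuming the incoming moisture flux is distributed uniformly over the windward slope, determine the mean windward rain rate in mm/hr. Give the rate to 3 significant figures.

R ≈ 19.8 mm/hr

Incoming column moisture flux per unit ridge length: F = V × PW = 17.9 × 36.1 = 646.19 mm·m/s.
Spread over the 61 km slope with efficiency ε = 0.52: R = ε·F/W = 0.52 × 646.19 / 61000 m = 5.509e-03 mm/s.
R = 5.509e-03 × 3600 = 19.8 mm/hr.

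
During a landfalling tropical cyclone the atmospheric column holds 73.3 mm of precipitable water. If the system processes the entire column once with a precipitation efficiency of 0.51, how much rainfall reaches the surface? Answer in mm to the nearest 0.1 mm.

Rainfall = ε × PW = 0.51 × 73.3 = 37.4 mm.

rainfall ≈ 37.4 mm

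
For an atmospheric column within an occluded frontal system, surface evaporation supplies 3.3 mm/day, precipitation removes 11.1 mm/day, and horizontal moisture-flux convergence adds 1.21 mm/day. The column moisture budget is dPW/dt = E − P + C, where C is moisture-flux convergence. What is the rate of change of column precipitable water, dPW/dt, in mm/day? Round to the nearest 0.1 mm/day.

dPW/dt ≈ -6.6 mm/day

dPW/dt = E − P + C = 3.3 − 11.1 + (1.21) = -6.6 mm/day.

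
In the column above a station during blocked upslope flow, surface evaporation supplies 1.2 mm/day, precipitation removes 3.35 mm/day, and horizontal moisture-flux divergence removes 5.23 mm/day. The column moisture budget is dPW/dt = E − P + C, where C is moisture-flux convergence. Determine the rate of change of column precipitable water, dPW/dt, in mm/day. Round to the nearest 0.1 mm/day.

dPW/dt = E − P + C = 1.2 − 3.35 + (-5.23) = -7.4 mm/day.

dPW/dt ≈ -7.4 mm/day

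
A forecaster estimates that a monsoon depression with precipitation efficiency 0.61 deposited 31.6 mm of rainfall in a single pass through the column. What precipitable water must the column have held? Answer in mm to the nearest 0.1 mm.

PW ≈ 51.8 mm

PW = rainfall / ε = 31.6 / 0.61 = 51.8 mm.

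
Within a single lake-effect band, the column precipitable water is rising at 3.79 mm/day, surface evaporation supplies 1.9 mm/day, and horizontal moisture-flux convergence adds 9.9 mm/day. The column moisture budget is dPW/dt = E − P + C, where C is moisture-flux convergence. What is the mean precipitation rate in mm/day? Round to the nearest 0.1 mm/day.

dPW/dt = +3.79 mm/day.
P = E + C − dPW/dt = 1.9 + (9.9) − (+3.79) = 8.0 mm/day.

P ≈ 8.0 mm/day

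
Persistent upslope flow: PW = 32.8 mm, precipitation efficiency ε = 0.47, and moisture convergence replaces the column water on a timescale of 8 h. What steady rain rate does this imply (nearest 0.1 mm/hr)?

Each overturning extracts ε × PW = 0.47 × 32.8 = 15.416 mm.
Rate = ε·PW / τ = 15.416 / 8 h = 1.9 mm/hr.

R ≈ 1.9 mm/hr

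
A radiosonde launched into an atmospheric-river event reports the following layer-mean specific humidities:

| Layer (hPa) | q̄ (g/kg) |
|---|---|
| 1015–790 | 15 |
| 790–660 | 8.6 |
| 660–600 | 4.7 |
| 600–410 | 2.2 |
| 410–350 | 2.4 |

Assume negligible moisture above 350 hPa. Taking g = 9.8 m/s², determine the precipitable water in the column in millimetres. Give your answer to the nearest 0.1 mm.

PW ≈ 54.5 mm

Precipitable water is the column-integrated vapour mass per unit area: PW = (1/g) Σ q̄ Δp, with q in kg/kg and Δp in Pa (1 kg/m² of water = 1 mm).
Layer 1015–790 hPa: Δp = 225 hPa = 22500 Pa, q̄ = 0.015 kg/kg → 0.015 × 22500 / 9.8 = 34.44 mm
Layer 790–660 hPa: Δp = 130 hPa = 13000 Pa, q̄ = 0.0086 kg/kg → 0.0086 × 13000 / 9.8 = 11.41 mm
Layer 660–600 hPa: Δp = 60 hPa = 6000 Pa, q̄ = 0.0047 kg/kg → 0.0047 × 6000 / 9.8 = 2.88 mm
Layer 600–410 hPa: Δp = 190 hPa = 19000 Pa, q̄ = 0.0022 kg/kg → 0.0022 × 19000 / 9.8 = 4.27 mm
Layer 410–350 hPa: Δp = 60 hPa = 6000 Pa, q̄ = 0.0024 kg/kg → 0.0024 × 6000 / 9.8 = 1.47 mm
PW = 34.44 + 11.41 + 2.88 + 4.27 + 1.47 = 54.47 ≈ 54.5 mm.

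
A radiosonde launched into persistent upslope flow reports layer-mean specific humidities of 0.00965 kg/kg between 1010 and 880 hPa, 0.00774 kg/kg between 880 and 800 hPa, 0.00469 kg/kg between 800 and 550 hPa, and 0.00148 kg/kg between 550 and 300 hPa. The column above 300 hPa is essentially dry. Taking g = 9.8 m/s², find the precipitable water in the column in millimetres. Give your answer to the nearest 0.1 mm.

PW ≈ 34.9 mm

Precipitable water is the column-integrated vapour mass per unit area: PW = (1/g) Σ q̄ Δp, with q in kg/kg and Δp in Pa (1 kg/m² of water = 1 mm).
Layer 1010–880 hPa: Δp = 130 hPa = 13000 Pa, q̄ = 0.00965 kg/kg → 0.00965 × 13000 / 9.8 = 12.80 mm
Layer 880–800 hPa: Δp = 80 hPa = 8000 Pa, q̄ = 0.00774 kg/kg → 0.00774 × 8000 / 9.8 = 6.32 mm
Layer 800–550 hPa: Δp = 250 hPa = 25000 Pa, q̄ = 0.00469 kg/kg → 0.00469 × 25000 / 9.8 = 11.96 mm
Layer 550–300 hPa: Δp = 250 hPa = 25000 Pa, q̄ = 0.00148 kg/kg → 0.00148 × 25000 / 9.8 = 3.78 mm
PW = 12.80 + 6.32 + 11.96 + 3.78 = 34.86 ≈ 34.9 mm.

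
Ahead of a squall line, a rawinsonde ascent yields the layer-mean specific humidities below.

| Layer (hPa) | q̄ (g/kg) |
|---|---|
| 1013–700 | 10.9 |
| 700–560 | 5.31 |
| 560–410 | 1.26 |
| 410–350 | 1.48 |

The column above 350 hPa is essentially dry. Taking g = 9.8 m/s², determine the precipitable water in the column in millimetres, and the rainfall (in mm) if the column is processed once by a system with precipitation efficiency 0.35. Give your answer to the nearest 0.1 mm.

Precipitable water is the column-integrated vapour mass per unit area: PW = (1/g) Σ q̄ Δp, with q in kg/kg and Δp in Pa (1 kg/m² of water = 1 mm).
Layer 1013–700 hPa: Δp = 313 hPa = 31300 Pa, q̄ = 0.0109 kg/kg → 0.0109 × 31300 / 9.8 = 34.81 mm
Layer 700–560 hPa: Δp = 140 hPa = 14000 Pa, q̄ = 0.00531 kg/kg → 0.00531 × 14000 / 9.8 = 7.59 mm
Layer 560–410 hPa: Δp = 150 hPa = 15000 Pa, q̄ = 0.00126 kg/kg → 0.00126 × 15000 / 9.8 = 1.93 mm
Layer 410–350 hPa: Δp = 60 hPa = 6000 Pa, q̄ = 0.00148 kg/kg → 0.00148 × 6000 / 9.8 = 0.91 mm
PW = 34.81 + 7.59 + 1.93 + 0.91 = 45.24 ≈ 45.2 mm.
Rainfall = ε × PW = 0.35 × 45.2 = 15.8 mm.

PW ≈ 45.2 mm; rainfall ≈ 15.8 mm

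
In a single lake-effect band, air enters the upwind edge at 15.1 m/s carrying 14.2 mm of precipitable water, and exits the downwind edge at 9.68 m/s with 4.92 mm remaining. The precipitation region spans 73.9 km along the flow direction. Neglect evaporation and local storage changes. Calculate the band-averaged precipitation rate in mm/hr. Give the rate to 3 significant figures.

R ≈ 8.13 mm/hr

Column moisture flux per unit crosswind length is F = V × PW.
Inflow: F_in = 15.1 × 14.2 = 214.42 mm·m/s
Outflow: F_out = 9.68 × 4.92 = 47.6256 mm·m/s
Steady-state rate R = (F_in − F_out)/L = (214.42 − 47.6256) / 73900 m = 2.257e-03 mm/s.
R = 2.257e-03 × 3600 = 8.13 mm/hr.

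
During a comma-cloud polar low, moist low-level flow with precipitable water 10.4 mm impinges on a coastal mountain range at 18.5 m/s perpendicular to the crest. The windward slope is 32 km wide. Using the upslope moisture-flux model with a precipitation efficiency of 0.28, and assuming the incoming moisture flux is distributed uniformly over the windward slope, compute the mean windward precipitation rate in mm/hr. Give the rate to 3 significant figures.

Incoming column moisture flux per unit ridge length: F = V × PW = 18.5 × 10.4 = 192.4 mm·m/s.
Spread over the 32 km slope with efficiency ε = 0.28: R = ε·F/W = 0.28 × 192.4 / 32000 m = 1.684e-03 mm/s.
R = 1.684e-03 × 3600 = 6.06 mm/hr.

R ≈ 6.06 mm/hr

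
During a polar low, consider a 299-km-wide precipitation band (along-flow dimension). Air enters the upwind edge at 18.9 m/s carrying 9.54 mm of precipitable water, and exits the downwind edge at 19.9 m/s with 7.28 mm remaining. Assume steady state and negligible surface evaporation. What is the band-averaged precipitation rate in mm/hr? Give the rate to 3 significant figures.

R ≈ 0.427 mm/hr

Column moisture flux per unit crosswind length is F = V × PW.
Inflow: F_in = 18.9 × 9.54 = 180.306 mm·m/s
Outflow: F_out = 19.9 × 7.28 = 144.872 mm·m/s
Steady-state rate R = (F_in − F_out)/L = (180.306 − 144.872) / 299000 m = 1.185e-04 mm/s.
R = 1.185e-04 × 3600 = 0.427 mm/hr.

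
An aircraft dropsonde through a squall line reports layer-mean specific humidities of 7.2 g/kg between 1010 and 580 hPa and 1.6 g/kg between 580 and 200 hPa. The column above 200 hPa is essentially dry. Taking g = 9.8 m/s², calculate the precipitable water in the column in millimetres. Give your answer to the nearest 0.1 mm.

Precipitable water is the column-integrated vapour mass per unit area: PW = (1/g) Σ q̄ Δp, with q in kg/kg and Δp in Pa (1 kg/m² of water = 1 mm).
Layer 1010–580 hPa: Δp = 430 hPa = 43000 Pa, q̄ = 0.0072 kg/kg → 0.0072 × 43000 / 9.8 = 31.59 mm
Layer 580–200 hPa: Δp = 380 hPa = 38000 Pa, q̄ = 0.0016 kg/kg → 0.0016 × 38000 / 9.8 = 6.20 mm
PW = 31.59 + 6.20 = 37.79 ≈ 37.8 mm.

PW ≈ 37.8 mm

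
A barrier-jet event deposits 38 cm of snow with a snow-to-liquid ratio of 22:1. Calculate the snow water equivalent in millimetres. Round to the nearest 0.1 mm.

SWE = snow depth / ratio = 38 cm / 22 = 1.727 cm = 17.3 mm.

SWE ≈ 17.3 mm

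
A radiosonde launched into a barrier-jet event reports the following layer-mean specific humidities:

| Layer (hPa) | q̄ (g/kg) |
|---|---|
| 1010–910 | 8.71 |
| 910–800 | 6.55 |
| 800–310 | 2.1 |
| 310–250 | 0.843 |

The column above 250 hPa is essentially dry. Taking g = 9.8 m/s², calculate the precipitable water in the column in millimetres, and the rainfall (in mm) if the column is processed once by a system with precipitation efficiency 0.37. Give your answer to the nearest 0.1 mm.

PW ≈ 27.3 mm; rainfall ≈ 10.1 mm

Precipitable water is the column-integrated vapour mass per unit area: PW = (1/g) Σ q̄ Δp, with q in kg/kg and Δp in Pa (1 kg/m² of water = 1 mm).
Layer 1010–910 hPa: Δp = 100 hPa = 10000 Pa, q̄ = 0.00871 kg/kg → 0.00871 × 10000 / 9.8 = 8.89 mm
Layer 910–800 hPa: Δp = 110 hPa = 11000 Pa, q̄ = 0.00655 kg/kg → 0.00655 × 11000 / 9.8 = 7.35 mm
Layer 800–310 hPa: Δp = 490 hPa = 49000 Pa, q̄ = 0.0021 kg/kg → 0.0021 × 49000 / 9.8 = 10.50 mm
Layer 310–250 hPa: Δp = 60 hPa = 6000 Pa, q̄ = 0.000843 kg/kg → 0.000843 × 6000 / 9.8 = 0.52 mm
PW = 8.89 + 7.35 + 10.50 + 0.52 = 27.26 ≈ 27.3 mm.
Rainfall = ε × PW = 0.37 × 27.3 = 10.1 mm.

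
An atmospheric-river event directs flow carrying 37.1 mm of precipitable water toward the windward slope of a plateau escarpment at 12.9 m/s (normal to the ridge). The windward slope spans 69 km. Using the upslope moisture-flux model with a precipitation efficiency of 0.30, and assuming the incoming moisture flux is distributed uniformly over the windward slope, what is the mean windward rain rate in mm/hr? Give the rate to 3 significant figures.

R ≈ 7.49 mm/hr

Incoming column moisture flux per unit ridge length: F = V × PW = 12.9 × 37.1 = 478.59 mm·m/s.
Spread over the 69 km slope with efficiency ε = 0.30: R = ε·F/W = 0.30 × 478.59 / 69000 m = 2.081e-03 mm/s.
R = 2.081e-03 × 3600 = 7.49 mm/hr.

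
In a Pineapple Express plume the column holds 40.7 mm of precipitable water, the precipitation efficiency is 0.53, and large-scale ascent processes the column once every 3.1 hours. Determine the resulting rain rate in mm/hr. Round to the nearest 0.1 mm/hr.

Each overturning extracts ε × PW = 0.53 × 40.7 = 21.571 mm.
Rate = ε·PW / τ = 21.571 / 3.1 h = 7.0 mm/hr.

R ≈ 7.0 mm/hr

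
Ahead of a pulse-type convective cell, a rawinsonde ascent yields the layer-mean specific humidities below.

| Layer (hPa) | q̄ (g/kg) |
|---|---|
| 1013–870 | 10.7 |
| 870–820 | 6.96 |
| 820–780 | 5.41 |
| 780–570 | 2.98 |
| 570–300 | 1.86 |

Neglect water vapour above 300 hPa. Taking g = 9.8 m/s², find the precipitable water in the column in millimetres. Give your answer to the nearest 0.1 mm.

PW ≈ 32.9 mm

Precipitable water is the column-integrated vapour mass per unit area: PW = (1/g) Σ q̄ Δp, with q in kg/kg and Δp in Pa (1 kg/m² of water = 1 mm).
Layer 1013–870 hPa: Δp = 143 hPa = 14300 Pa, q̄ = 0.0107 kg/kg → 0.0107 × 14300 / 9.8 = 15.61 mm
Layer 870–820 hPa: Δp = 50 hPa = 5000 Pa, q̄ = 0.00696 kg/kg → 0.00696 × 5000 / 9.8 = 3.55 mm
Layer 820–780 hPa: Δp = 40 hPa = 4000 Pa, q̄ = 0.00541 kg/kg → 0.00541 × 4000 / 9.8 = 2.21 mm
Layer 780–570 hPa: Δp = 210 hPa = 21000 Pa, q̄ = 0.00298 kg/kg → 0.00298 × 21000 / 9.8 = 6.39 mm
Layer 570–300 hPa: Δp = 270 hPa = 27000 Pa, q̄ = 0.00186 kg/kg → 0.00186 × 27000 / 9.8 = 5.12 mm
PW = 15.61 + 3.55 + 2.21 + 6.39 + 5.12 = 32.88 ≈ 32.9 mm.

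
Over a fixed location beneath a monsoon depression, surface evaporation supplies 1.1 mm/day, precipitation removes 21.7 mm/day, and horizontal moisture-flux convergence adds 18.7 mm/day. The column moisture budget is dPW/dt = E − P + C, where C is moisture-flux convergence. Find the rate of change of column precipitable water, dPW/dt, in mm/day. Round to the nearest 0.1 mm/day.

dPW/dt ≈ -1.9 mm/day

dPW/dt = E − P + C = 1.1 − 21.7 + (18.7) = -1.9 mm/day.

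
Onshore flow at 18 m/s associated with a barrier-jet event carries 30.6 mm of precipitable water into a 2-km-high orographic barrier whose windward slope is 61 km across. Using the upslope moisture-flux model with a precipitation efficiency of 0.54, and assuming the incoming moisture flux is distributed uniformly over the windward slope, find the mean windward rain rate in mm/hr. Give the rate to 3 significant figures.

Incoming column moisture flux per unit ridge length: F = V × PW = 18 × 30.6 = 550.8 mm·m/s.
Spread over the 61 km slope with efficiency ε = 0.54: R = ε·F/W = 0.54 × 550.8 / 61000 m = 4.876e-03 mm/s.
R = 4.876e-03 × 3600 = 17.6 mm/hr.

R ≈ 17.6 mm/hr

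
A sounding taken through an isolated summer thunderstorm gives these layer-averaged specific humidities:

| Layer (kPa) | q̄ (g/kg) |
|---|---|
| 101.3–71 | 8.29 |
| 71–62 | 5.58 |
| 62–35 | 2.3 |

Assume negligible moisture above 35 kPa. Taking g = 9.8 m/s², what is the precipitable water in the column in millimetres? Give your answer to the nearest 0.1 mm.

Precipitable water is the column-integrated vapour mass per unit area: PW = (1/g) Σ q̄ Δp, with q in kg/kg and Δp in Pa (1 kg/m² of water = 1 mm).
Layer 101.3–71 kPa: Δp = 303 hPa = 30300 Pa, q̄ = 0.00829 kg/kg → 0.00829 × 30300 / 9.8 = 25.63 mm
Layer 71–62 kPa: Δp = 90 hPa = 9000 Pa, q̄ = 0.00558 kg/kg → 0.00558 × 9000 / 9.8 = 5.12 mm
Layer 62–35 kPa: Δp = 270 hPa = 27000 Pa, q̄ = 0.0023 kg/kg → 0.0023 × 27000 / 9.8 = 6.34 mm
PW = 25.63 + 5.12 + 6.34 = 37.09 ≈ 37.1 mm.

PW ≈ 37.1 mm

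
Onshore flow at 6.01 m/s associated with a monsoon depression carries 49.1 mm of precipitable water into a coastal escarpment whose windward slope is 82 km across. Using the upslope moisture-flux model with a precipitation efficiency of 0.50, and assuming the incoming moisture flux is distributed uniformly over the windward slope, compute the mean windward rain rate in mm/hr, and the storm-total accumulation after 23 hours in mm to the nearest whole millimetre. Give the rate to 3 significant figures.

Incoming column moisture flux per unit ridge length: F = V × PW = 6.01 × 49.1 = 295.091 mm·m/s.
Spread over the 82 km slope with efficiency ε = 0.50: R = ε·F/W = 0.50 × 295.091 / 82000 m = 1.799e-03 mm/s.
R = 1.799e-03 × 3600 = 6.48 mm/hr.
Over 23 h: total = 6.48 × 23 = 149.04 ≈ 149 mm.

R ≈ 6.48 mm/hr; total ≈ 149 mm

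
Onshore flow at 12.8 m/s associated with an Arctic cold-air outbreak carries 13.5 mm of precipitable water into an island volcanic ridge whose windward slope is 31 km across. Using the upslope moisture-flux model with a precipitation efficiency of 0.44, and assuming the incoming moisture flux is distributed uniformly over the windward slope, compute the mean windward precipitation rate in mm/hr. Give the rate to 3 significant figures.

R ≈ 8.83 mm/hr

Incoming column moisture flux per unit ridge length: F = V × PW = 12.8 × 13.5 = 172.8 mm·m/s.
Spread over the 31 km slope with efficiency ε = 0.44: R = ε·F/W = 0.44 × 172.8 / 31000 m = 2.453e-03 mm/s.
R = 2.453e-03 × 3600 = 8.83 mm/hr.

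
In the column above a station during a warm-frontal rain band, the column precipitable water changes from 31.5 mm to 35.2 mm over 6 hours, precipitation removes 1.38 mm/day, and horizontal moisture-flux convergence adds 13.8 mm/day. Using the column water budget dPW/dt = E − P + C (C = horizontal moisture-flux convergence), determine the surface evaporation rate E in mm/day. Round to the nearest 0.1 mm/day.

dPW/dt = (35.2 − 31.5) mm / (6/24 day) = +14.800 mm/day.
E = dPW/dt + P − C = (+14.800) + 1.38 − (13.8) = 2.4 mm/day.

E ≈ 2.4 mm/day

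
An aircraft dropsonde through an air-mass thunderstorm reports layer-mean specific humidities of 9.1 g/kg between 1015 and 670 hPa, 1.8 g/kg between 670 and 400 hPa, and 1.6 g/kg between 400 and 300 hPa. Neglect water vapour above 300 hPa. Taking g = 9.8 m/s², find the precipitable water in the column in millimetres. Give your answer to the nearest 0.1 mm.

PW ≈ 38.6 mm

Precipitable water is the column-integrated vapour mass per unit area: PW = (1/g) Σ q̄ Δp, with q in kg/kg and Δp in Pa (1 kg/m² of water = 1 mm).
Layer 1015–670 hPa: Δp = 345 hPa = 34500 Pa, q̄ = 0.0091 kg/kg → 0.0091 × 34500 / 9.8 = 32.04 mm
Layer 670–400 hPa: Δp = 270 hPa = 27000 Pa, q̄ = 0.0018 kg/kg → 0.0018 × 27000 / 9.8 = 4.96 mm
Layer 400–300 hPa: Δp = 100 hPa = 10000 Pa, q̄ = 0.0016 kg/kg → 0.0016 × 10000 / 9.8 = 1.63 mm
PW = 32.04 + 4.96 + 1.63 = 38.63 ≈ 38.6 mm.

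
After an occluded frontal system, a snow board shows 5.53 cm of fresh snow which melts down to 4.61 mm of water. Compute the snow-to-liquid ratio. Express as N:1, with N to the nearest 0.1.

ratio ≈ 12.0

Ratio = snow depth / SWE = 55.3 mm / 4.61 mm = 12.0, i.e. 12.0:1.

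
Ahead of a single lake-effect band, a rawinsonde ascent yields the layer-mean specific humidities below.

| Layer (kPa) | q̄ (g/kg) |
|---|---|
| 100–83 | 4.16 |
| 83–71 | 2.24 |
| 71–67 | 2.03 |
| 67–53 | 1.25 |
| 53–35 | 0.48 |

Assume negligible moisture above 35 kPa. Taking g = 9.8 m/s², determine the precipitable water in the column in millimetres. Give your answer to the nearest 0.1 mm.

Precipitable water is the column-integrated vapour mass per unit area: PW = (1/g) Σ q̄ Δp, with q in kg/kg and Δp in Pa (1 kg/m² of water = 1 mm).
Layer 100–83 kPa: Δp = 170 hPa = 17000 Pa, q̄ = 0.00416 kg/kg → 0.00416 × 17000 / 9.8 = 7.22 mm
Layer 83–71 kPa: Δp = 120 hPa = 12000 Pa, q̄ = 0.00224 kg/kg → 0.00224 × 12000 / 9.8 = 2.74 mm
Layer 71–67 kPa: Δp = 40 hPa = 4000 Pa, q̄ = 0.00203 kg/kg → 0.00203 × 4000 / 9.8 = 0.83 mm
Layer 67–53 kPa: Δp = 140 hPa = 14000 Pa, q̄ = 0.00125 kg/kg → 0.00125 × 14000 / 9.8 = 1.79 mm
Layer 53–35 kPa: Δp = 180 hPa = 18000 Pa, q̄ = 0.00048 kg/kg → 0.00048 × 18000 / 9.8 = 0.88 mm
PW = 7.22 + 2.74 + 0.83 + 1.79 + 0.88 = 13.46 ≈ 13.5 mm.

PW ≈ 13.5 mm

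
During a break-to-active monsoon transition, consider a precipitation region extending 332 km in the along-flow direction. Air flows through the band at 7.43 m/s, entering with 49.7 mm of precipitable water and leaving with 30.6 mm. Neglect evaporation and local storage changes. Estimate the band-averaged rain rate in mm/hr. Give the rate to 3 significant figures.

Column moisture flux per unit crosswind length is F = V × PW.
Inflow: F_in = 7.43 × 49.7 = 369.271 mm·m/s
Outflow: F_out = 7.43 × 30.6 = 227.358 mm·m/s
Steady-state rate R = (F_in − F_out)/L = (369.271 − 227.358) / 332000 m = 4.274e-04 mm/s.
R = 4.274e-04 × 3600 = 1.54 mm/hr.

R ≈ 1.54 mm/hr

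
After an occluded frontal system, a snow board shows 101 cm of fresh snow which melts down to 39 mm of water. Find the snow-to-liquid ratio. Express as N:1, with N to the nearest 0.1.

Ratio = snow depth / SWE = 1010 mm / 39 mm = 25.9, i.e. 25.9:1.

ratio ≈ 25.9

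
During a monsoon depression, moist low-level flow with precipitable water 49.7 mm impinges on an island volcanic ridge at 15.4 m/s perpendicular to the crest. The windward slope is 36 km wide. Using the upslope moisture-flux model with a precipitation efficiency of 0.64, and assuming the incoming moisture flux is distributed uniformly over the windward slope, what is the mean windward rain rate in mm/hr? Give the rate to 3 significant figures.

R ≈ 49.0 mm/hr

Incoming column moisture flux per unit ridge length: F = V × PW = 15.4 × 49.7 = 765.38 mm·m/s.
Spread over the 36 km slope with efficiency ε = 0.64: R = ε·F/W = 0.64 × 765.38 / 36000 m = 1.361e-02 mm/s.
R = 1.361e-02 × 3600 = 49.0 mm/hr.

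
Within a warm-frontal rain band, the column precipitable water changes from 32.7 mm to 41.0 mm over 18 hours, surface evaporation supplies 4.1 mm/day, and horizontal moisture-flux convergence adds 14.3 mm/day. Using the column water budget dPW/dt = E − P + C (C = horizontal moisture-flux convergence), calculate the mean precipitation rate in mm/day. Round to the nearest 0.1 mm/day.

dPW/dt = (41.0 − 32.7) mm / (18/24 day) = +11.067 mm/day.
P = E + C − dPW/dt = 4.1 + (14.3) − (+11.067) = 7.3 mm/day.

P ≈ 7.3 mm/day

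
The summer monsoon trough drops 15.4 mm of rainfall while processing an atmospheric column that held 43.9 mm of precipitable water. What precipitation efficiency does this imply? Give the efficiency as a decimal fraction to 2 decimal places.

ε = rainfall / PW = 15.4 / 43.9 = 0.35.

ε ≈ 0.35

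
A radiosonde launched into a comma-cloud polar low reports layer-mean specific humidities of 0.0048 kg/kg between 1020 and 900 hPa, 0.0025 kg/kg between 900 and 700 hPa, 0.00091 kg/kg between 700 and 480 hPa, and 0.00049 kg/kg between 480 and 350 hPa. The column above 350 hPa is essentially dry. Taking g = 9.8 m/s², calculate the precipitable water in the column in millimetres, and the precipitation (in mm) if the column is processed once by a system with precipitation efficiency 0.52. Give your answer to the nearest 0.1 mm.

PW ≈ 13.7 mm; precipitation ≈ 7.1 mm

Precipitable water is the column-integrated vapour mass per unit area: PW = (1/g) Σ q̄ Δp, with q in kg/kg and Δp in Pa (1 kg/m² of water = 1 mm).
Layer 1020–900 hPa: Δp = 120 hPa = 12000 Pa, q̄ = 0.0048 kg/kg → 0.0048 × 12000 / 9.8 = 5.88 mm
Layer 900–700 hPa: Δp = 200 hPa = 20000 Pa, q̄ = 0.0025 kg/kg → 0.0025 × 20000 / 9.8 = 5.10 mm
Layer 700–480 hPa: Δp = 220 hPa = 22000 Pa, q̄ = 0.00091 kg/kg → 0.00091 × 22000 / 9.8 = 2.04 mm
Layer 480–350 hPa: Δp = 130 hPa = 13000 Pa, q̄ = 0.00049 kg/kg → 0.00049 × 13000 / 9.8 = 0.65 mm
PW = 5.88 + 5.10 + 2.04 + 0.65 = 13.67 ≈ 13.7 mm.
Precipitation = ε × PW = 0.52 × 13.7 = 7.1 mm.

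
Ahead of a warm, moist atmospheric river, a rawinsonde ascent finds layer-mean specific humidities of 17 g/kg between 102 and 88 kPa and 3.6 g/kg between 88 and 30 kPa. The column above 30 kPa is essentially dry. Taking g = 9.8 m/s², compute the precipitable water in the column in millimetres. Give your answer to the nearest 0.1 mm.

Precipitable water is the column-integrated vapour mass per unit area: PW = (1/g) Σ q̄ Δp, with q in kg/kg and Δp in Pa (1 kg/m² of water = 1 mm).
Layer 102–88 kPa: Δp = 140 hPa = 14000 Pa, q̄ = 0.017 kg/kg → 0.017 × 14000 / 9.8 = 24.29 mm
Layer 88–30 kPa: Δp = 580 hPa = 58000 Pa, q̄ = 0.0036 kg/kg → 0.0036 × 58000 / 9.8 = 21.31 mm
PW = 24.29 + 21.31 = 45.60 ≈ 45.6 mm.

PW ≈ 45.6 mm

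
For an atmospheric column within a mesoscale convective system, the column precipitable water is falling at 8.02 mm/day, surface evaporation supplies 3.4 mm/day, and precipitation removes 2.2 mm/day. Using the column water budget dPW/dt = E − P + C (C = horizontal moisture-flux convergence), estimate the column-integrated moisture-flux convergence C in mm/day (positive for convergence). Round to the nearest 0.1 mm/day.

dPW/dt = -8.02 mm/day.
C = dPW/dt − E + P = (-8.02) − 3.4 + 2.2 = -9.2 mm/day.

C ≈ -9.2 mm/day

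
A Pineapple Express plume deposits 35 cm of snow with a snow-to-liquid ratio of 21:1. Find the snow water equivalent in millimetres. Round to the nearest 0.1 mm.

SWE ≈ 16.7 mm

SWE = snow depth / ratio = 35 cm / 21 = 1.667 cm = 16.7 mm.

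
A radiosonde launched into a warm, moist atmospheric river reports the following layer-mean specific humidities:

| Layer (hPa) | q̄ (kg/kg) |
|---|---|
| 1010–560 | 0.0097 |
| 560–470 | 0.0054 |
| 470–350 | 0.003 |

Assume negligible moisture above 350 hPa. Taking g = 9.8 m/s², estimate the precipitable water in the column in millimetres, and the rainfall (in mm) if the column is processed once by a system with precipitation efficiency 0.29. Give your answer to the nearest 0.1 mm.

Precipitable water is the column-integrated vapour mass per unit area: PW = (1/g) Σ q̄ Δp, with q in kg/kg and Δp in Pa (1 kg/m² of water = 1 mm).
Layer 1010–560 hPa: Δp = 450 hPa = 45000 Pa, q̄ = 0.0097 kg/kg → 0.0097 × 45000 / 9.8 = 44.54 mm
Layer 560–470 hPa: Δp = 90 hPa = 9000 Pa, q̄ = 0.0054 kg/kg → 0.0054 × 9000 / 9.8 = 4.96 mm
Layer 470–350 hPa: Δp = 120 hPa = 12000 Pa, q̄ = 0.003 kg/kg → 0.003 × 12000 / 9.8 = 3.67 mm
PW = 44.54 + 4.96 + 3.67 = 53.17 ≈ 53.2 mm.
Rainfall = ε × PW = 0.29 × 53.2 = 15.4 mm.

PW ≈ 53.2 mm; rainfall ≈ 15.4 mm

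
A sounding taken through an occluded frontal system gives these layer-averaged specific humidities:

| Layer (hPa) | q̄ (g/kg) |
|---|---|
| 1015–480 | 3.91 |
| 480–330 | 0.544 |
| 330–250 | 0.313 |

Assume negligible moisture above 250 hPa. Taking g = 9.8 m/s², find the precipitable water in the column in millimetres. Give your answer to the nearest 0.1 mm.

Precipitable water is the column-integrated vapour mass per unit area: PW = (1/g) Σ q̄ Δp, with q in kg/kg and Δp in Pa (1 kg/m² of water = 1 mm).
Layer 1015–480 hPa: Δp = 535 hPa = 53500 Pa, q̄ = 0.00391 kg/kg → 0.00391 × 53500 / 9.8 = 21.35 mm
Layer 480–330 hPa: Δp = 150 hPa = 15000 Pa, q̄ = 0.000544 kg/kg → 0.000544 × 15000 / 9.8 = 0.83 mm
Layer 330–250 hPa: Δp = 80 hPa = 8000 Pa, q̄ = 0.000313 kg/kg → 0.000313 × 8000 / 9.8 = 0.26 mm
PW = 21.35 + 0.83 + 0.26 = 22.44 ≈ 22.4 mm.

PW ≈ 22.4 mm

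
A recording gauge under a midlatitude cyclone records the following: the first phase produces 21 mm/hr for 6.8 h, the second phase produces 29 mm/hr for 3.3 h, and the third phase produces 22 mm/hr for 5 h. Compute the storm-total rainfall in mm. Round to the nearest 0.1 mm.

total ≈ 348.5 mm

Total = Σ Rᵢ Δtᵢ = 21 × 6.8 + 29 × 3.3 + 22 × 5
      = 142.8 + 95.7 + 110 = 348.5 mm.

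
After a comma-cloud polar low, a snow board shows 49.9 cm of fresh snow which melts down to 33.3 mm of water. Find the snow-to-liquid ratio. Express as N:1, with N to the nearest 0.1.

Ratio = snow depth / SWE = 499 mm / 33.3 mm = 15.0, i.e. 15.0:1.

ratio ≈ 15.0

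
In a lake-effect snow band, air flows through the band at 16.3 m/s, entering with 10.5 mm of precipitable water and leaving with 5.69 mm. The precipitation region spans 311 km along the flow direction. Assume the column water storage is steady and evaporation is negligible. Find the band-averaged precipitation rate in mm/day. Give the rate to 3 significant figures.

R ≈ 21.8 mm/day

Column moisture flux per unit crosswind length is F = V × PW.
Inflow: F_in = 16.3 × 10.5 = 171.15 mm·m/s
Outflow: F_out = 16.3 × 5.69 = 92.747 mm·m/s
Steady-state rate R = (F_in − F_out)/L = (171.15 − 92.747) / 311000 m = 2.521e-04 mm/s.
R = 2.521e-04 × 3600 × 24 = 21.8 mm/day.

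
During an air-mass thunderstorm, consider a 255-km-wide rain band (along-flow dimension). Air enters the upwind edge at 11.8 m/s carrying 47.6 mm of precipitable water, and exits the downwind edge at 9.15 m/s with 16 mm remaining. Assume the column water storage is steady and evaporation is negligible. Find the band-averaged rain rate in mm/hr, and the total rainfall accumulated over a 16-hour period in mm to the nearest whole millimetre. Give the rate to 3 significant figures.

R ≈ 5.86 mm/hr; total ≈ 94 mm

Column moisture flux per unit crosswind length is F = V × PW.
Inflow: F_in = 11.8 × 47.6 = 561.68 mm·m/s
Outflow: F_out = 9.15 × 16 = 146.4 mm·m/s
Steady-state rate R = (F_in − F_out)/L = (561.68 − 146.4) / 255000 m = 1.629e-03 mm/s.
R = 1.629e-03 × 3600 = 5.86 mm/hr.
Over 16 h: total = 5.86 × 16 = 93.76 ≈ 94 mm.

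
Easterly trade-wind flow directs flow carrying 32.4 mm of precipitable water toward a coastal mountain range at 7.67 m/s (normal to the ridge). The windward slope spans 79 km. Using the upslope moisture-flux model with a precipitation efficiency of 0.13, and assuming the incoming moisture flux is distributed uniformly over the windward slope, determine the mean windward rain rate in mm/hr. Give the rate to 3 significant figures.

Incoming column moisture flux per unit ridge length: F = V × PW = 7.67 × 32.4 = 248.508 mm·m/s.
Spread over the 79 km slope with efficiency ε = 0.13: R = ε·F/W = 0.13 × 248.508 / 79000 m = 4.089e-04 mm/s.
R = 4.089e-04 × 3600 = 1.47 mm/hr.

R ≈ 1.47 mm/hr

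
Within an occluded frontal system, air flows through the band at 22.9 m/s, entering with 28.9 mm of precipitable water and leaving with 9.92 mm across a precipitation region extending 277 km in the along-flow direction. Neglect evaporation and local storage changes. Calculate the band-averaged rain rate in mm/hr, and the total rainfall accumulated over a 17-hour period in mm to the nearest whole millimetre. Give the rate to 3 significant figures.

R ≈ 5.65 mm/hr; total ≈ 96 mm

Column moisture flux per unit crosswind length is F = V × PW.
Inflow: F_in = 22.9 × 28.9 = 661.81 mm·m/s
Outflow: F_out = 22.9 × 9.92 = 227.168 mm·m/s
Steady-state rate R = (F_in − F_out)/L = (661.81 − 227.168) / 277000 m = 1.569e-03 mm/s.
R = 1.569e-03 × 3600 = 5.65 mm/hr.
Over 17 h: total = 5.65 × 17 = 96.05 ≈ 96 mm.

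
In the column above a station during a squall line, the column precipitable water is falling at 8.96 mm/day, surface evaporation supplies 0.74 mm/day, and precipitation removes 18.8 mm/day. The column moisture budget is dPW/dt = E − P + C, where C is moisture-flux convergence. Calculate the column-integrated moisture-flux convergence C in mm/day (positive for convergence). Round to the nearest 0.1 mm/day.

dPW/dt = -8.96 mm/day.
C = dPW/dt − E + P = (-8.96) − 0.74 + 18.8 = 9.1 mm/day.

C ≈ 9.1 mm/day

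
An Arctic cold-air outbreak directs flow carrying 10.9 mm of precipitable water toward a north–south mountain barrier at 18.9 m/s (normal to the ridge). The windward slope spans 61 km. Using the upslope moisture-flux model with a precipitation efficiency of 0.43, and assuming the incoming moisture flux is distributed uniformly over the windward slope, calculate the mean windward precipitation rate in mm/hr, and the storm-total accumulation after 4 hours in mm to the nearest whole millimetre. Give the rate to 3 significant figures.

R ≈ 5.23 mm/hr; total ≈ 21 mm

Incoming column moisture flux per unit ridge length: F = V × PW = 18.9 × 10.9 = 206.01 mm·m/s.
Spread over the 61 km slope with efficiency ε = 0.43: R = ε·F/W = 0.43 × 206.01 / 61000 m = 1.452e-03 mm/s.
R = 1.452e-03 × 3600 = 5.23 mm/hr.
Over 4 h: total = 5.23 × 4 = 20.92 ≈ 21 mm.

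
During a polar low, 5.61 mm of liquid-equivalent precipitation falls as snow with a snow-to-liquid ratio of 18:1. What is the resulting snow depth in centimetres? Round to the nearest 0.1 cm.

Snow depth = liquid × ratio = 5.61 mm × 18 = 100.98 mm = 10.1 cm.

snow depth ≈ 10.1 cm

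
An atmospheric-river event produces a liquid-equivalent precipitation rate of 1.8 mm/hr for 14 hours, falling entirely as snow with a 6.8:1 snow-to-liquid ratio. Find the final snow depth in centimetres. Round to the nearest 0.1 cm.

Liquid-equivalent depth = 1.8 × 14 = 25.2 mm.
Snow depth = 25.2 mm × 6.8 = 171.36 mm = 17.1 cm.

snow depth ≈ 17.1 cm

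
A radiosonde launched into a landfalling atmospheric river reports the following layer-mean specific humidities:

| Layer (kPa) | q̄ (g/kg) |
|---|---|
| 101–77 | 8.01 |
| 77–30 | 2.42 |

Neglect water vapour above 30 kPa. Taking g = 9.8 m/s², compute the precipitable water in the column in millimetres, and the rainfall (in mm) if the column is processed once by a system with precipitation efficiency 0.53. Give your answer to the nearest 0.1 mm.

PW ≈ 31.2 mm; rainfall ≈ 16.5 mm

Precipitable water is the column-integrated vapour mass per unit area: PW = (1/g) Σ q̄ Δp, with q in kg/kg and Δp in Pa (1 kg/m² of water = 1 mm).
Layer 101–77 kPa: Δp = 240 hPa = 24000 Pa, q̄ = 0.00801 kg/kg → 0.00801 × 24000 / 9.8 = 19.62 mm
Layer 77–30 kPa: Δp = 470 hPa = 47000 Pa, q̄ = 0.00242 kg/kg → 0.00242 × 47000 / 9.8 = 11.61 mm
PW = 19.62 + 11.61 = 31.23 ≈ 31.2 mm.
Rainfall = ε × PW = 0.53 × 31.2 = 16.5 mm.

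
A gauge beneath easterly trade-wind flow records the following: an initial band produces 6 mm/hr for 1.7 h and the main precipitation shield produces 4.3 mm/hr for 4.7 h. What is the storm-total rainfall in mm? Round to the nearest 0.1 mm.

total ≈ 30.4 mm

Total = Σ Rᵢ Δtᵢ = 6 × 1.7 + 4.3 × 4.7
      = 10.2 + 20.21 = 30.4 mm.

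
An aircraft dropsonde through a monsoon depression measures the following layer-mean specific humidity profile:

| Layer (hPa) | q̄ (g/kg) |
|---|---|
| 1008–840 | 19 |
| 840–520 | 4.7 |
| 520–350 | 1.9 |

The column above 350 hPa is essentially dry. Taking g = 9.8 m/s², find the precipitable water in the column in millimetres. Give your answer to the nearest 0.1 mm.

PW ≈ 51.2 mm

Precipitable water is the column-integrated vapour mass per unit area: PW = (1/g) Σ q̄ Δp, with q in kg/kg and Δp in Pa (1 kg/m² of water = 1 mm).
Layer 1008–840 hPa: Δp = 168 hPa = 16800 Pa, q̄ = 0.019 kg/kg → 0.019 × 16800 / 9.8 = 32.57 mm
Layer 840–520 hPa: Δp = 320 hPa = 32000 Pa, q̄ = 0.0047 kg/kg → 0.0047 × 32000 / 9.8 = 15.35 mm
Layer 520–350 hPa: Δp = 170 hPa = 17000 Pa, q̄ = 0.0019 kg/kg → 0.0019 × 17000 / 9.8 = 3.30 mm
PW = 32.57 + 15.35 + 3.30 = 51.22 ≈ 51.2 mm.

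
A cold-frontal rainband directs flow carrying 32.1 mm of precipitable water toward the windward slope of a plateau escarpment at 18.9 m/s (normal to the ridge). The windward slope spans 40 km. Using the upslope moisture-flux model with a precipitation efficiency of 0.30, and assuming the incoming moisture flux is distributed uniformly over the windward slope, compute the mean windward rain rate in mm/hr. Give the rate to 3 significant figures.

Incoming column moisture flux per unit ridge length: F = V × PW = 18.9 × 32.1 = 606.69 mm·m/s.
Spread over the 40 km slope with efficiency ε = 0.30: R = ε·F/W = 0.30 × 606.69 / 40000 m = 4.550e-03 mm/s.
R = 4.550e-03 × 3600 = 16.4 mm/hr.

R ≈ 16.4 mm/hr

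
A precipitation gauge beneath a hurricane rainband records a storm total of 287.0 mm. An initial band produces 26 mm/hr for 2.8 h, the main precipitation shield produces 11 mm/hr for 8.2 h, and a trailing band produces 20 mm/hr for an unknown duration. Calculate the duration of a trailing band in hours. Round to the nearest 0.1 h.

Known phases: 26 × 2.8 + 11 × 8.2 = 72.8 + 90.2 = 163 mm.
Remaining depth = 287.0 − 163 = 124 mm.
Duration = 124 / 20 = 6.2 h.

duration ≈ 6.2 h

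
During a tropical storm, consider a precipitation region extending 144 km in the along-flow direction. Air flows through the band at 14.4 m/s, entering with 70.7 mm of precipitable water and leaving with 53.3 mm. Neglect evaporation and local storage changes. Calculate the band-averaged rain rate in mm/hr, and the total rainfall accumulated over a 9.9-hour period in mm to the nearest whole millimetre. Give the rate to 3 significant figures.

Column moisture flux per unit crosswind length is F = V × PW.
Inflow: F_in = 14.4 × 70.7 = 1018.08 mm·m/s
Outflow: F_out = 14.4 × 53.3 = 767.52 mm·m/s
Steady-state rate R = (F_in − F_out)/L = (1018.08 − 767.52) / 144000 m = 1.740e-03 mm/s.
R = 1.740e-03 × 3600 = 6.26 mm/hr.
Over 9.9 h: total = 6.26 × 9.9 = 61.974 ≈ 62 mm.

R ≈ 6.26 mm/hr; total ≈ 62 mm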